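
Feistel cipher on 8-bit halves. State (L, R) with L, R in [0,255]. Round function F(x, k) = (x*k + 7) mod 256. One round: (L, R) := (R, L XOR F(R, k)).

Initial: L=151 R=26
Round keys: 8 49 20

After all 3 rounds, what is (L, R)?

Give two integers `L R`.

Round 1 (k=8): L=26 R=64
Round 2 (k=49): L=64 R=93
Round 3 (k=20): L=93 R=11

Answer: 93 11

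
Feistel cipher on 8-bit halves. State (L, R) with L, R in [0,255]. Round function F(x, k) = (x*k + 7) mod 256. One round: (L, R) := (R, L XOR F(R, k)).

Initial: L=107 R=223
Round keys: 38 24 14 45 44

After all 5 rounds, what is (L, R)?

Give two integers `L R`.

Round 1 (k=38): L=223 R=74
Round 2 (k=24): L=74 R=40
Round 3 (k=14): L=40 R=125
Round 4 (k=45): L=125 R=40
Round 5 (k=44): L=40 R=154

Answer: 40 154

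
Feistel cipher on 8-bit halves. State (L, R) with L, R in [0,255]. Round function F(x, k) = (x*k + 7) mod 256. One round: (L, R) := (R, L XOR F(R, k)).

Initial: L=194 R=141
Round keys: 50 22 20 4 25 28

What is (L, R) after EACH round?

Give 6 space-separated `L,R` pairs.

Answer: 141,83 83,164 164,132 132,179 179,6 6,28

Derivation:
Round 1 (k=50): L=141 R=83
Round 2 (k=22): L=83 R=164
Round 3 (k=20): L=164 R=132
Round 4 (k=4): L=132 R=179
Round 5 (k=25): L=179 R=6
Round 6 (k=28): L=6 R=28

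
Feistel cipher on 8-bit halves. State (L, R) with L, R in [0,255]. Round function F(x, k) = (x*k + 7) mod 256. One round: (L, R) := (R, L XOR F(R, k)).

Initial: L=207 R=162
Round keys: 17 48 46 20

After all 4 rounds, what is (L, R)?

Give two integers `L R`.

Answer: 235 230

Derivation:
Round 1 (k=17): L=162 R=6
Round 2 (k=48): L=6 R=133
Round 3 (k=46): L=133 R=235
Round 4 (k=20): L=235 R=230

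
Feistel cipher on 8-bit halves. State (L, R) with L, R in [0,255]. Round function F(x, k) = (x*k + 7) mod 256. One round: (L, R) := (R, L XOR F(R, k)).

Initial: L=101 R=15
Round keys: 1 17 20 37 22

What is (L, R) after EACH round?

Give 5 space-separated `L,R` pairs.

Answer: 15,115 115,165 165,152 152,90 90,91

Derivation:
Round 1 (k=1): L=15 R=115
Round 2 (k=17): L=115 R=165
Round 3 (k=20): L=165 R=152
Round 4 (k=37): L=152 R=90
Round 5 (k=22): L=90 R=91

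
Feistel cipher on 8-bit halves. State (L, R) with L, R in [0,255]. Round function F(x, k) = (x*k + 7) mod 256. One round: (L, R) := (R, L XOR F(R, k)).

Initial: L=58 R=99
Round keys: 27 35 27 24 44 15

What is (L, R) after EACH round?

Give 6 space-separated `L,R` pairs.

Answer: 99,66 66,110 110,227 227,33 33,80 80,150

Derivation:
Round 1 (k=27): L=99 R=66
Round 2 (k=35): L=66 R=110
Round 3 (k=27): L=110 R=227
Round 4 (k=24): L=227 R=33
Round 5 (k=44): L=33 R=80
Round 6 (k=15): L=80 R=150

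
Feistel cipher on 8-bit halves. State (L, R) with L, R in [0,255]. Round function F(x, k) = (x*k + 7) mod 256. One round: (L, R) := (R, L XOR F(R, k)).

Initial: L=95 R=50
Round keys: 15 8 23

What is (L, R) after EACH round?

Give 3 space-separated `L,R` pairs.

Round 1 (k=15): L=50 R=170
Round 2 (k=8): L=170 R=101
Round 3 (k=23): L=101 R=176

Answer: 50,170 170,101 101,176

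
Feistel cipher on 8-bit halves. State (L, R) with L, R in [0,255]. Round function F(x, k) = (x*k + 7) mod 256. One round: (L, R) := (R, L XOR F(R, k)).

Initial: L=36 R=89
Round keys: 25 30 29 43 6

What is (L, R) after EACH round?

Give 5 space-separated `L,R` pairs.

Round 1 (k=25): L=89 R=156
Round 2 (k=30): L=156 R=22
Round 3 (k=29): L=22 R=25
Round 4 (k=43): L=25 R=44
Round 5 (k=6): L=44 R=22

Answer: 89,156 156,22 22,25 25,44 44,22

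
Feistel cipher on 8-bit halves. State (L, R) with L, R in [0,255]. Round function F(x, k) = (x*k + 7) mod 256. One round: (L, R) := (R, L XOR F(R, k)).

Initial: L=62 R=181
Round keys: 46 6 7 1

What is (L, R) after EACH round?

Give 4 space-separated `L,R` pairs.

Answer: 181,179 179,140 140,104 104,227

Derivation:
Round 1 (k=46): L=181 R=179
Round 2 (k=6): L=179 R=140
Round 3 (k=7): L=140 R=104
Round 4 (k=1): L=104 R=227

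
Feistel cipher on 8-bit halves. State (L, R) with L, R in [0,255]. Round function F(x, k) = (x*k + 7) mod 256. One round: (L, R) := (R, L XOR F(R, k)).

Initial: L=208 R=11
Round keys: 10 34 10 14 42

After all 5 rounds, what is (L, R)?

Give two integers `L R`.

Answer: 241 255

Derivation:
Round 1 (k=10): L=11 R=165
Round 2 (k=34): L=165 R=250
Round 3 (k=10): L=250 R=110
Round 4 (k=14): L=110 R=241
Round 5 (k=42): L=241 R=255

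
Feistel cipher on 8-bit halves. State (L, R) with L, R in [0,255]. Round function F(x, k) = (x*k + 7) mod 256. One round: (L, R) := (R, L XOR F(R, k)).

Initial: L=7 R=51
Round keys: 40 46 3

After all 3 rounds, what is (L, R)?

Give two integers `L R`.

Answer: 164 11

Derivation:
Round 1 (k=40): L=51 R=248
Round 2 (k=46): L=248 R=164
Round 3 (k=3): L=164 R=11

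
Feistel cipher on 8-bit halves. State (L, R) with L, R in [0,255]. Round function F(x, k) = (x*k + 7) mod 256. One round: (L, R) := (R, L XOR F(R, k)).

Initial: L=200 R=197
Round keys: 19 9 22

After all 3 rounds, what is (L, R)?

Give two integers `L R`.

Answer: 32 169

Derivation:
Round 1 (k=19): L=197 R=110
Round 2 (k=9): L=110 R=32
Round 3 (k=22): L=32 R=169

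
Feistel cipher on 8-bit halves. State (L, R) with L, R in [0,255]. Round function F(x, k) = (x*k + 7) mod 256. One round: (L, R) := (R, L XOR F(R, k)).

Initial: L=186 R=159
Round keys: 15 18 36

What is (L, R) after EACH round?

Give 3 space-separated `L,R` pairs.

Answer: 159,226 226,116 116,181

Derivation:
Round 1 (k=15): L=159 R=226
Round 2 (k=18): L=226 R=116
Round 3 (k=36): L=116 R=181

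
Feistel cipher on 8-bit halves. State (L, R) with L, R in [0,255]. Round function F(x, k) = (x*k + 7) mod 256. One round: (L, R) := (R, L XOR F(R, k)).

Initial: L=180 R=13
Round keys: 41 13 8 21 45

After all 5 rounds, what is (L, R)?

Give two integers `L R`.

Answer: 48 200

Derivation:
Round 1 (k=41): L=13 R=168
Round 2 (k=13): L=168 R=130
Round 3 (k=8): L=130 R=191
Round 4 (k=21): L=191 R=48
Round 5 (k=45): L=48 R=200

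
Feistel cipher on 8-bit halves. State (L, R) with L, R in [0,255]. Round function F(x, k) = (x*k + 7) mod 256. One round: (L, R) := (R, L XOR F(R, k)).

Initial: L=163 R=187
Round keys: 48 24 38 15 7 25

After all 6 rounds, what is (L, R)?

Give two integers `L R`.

Answer: 92 195

Derivation:
Round 1 (k=48): L=187 R=180
Round 2 (k=24): L=180 R=92
Round 3 (k=38): L=92 R=27
Round 4 (k=15): L=27 R=192
Round 5 (k=7): L=192 R=92
Round 6 (k=25): L=92 R=195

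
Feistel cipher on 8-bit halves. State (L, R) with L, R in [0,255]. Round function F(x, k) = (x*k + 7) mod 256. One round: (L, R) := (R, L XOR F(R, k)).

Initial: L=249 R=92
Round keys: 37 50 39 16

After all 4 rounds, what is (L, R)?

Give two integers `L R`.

Round 1 (k=37): L=92 R=170
Round 2 (k=50): L=170 R=103
Round 3 (k=39): L=103 R=18
Round 4 (k=16): L=18 R=64

Answer: 18 64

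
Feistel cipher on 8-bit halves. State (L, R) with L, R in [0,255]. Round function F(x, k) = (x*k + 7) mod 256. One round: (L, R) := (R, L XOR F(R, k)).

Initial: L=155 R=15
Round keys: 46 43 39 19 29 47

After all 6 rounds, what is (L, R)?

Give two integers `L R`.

Round 1 (k=46): L=15 R=34
Round 2 (k=43): L=34 R=178
Round 3 (k=39): L=178 R=7
Round 4 (k=19): L=7 R=62
Round 5 (k=29): L=62 R=10
Round 6 (k=47): L=10 R=227

Answer: 10 227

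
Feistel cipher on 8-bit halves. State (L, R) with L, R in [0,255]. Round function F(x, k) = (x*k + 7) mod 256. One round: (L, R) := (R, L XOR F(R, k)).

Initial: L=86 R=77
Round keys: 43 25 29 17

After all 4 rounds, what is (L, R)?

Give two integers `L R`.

Round 1 (k=43): L=77 R=160
Round 2 (k=25): L=160 R=234
Round 3 (k=29): L=234 R=41
Round 4 (k=17): L=41 R=42

Answer: 41 42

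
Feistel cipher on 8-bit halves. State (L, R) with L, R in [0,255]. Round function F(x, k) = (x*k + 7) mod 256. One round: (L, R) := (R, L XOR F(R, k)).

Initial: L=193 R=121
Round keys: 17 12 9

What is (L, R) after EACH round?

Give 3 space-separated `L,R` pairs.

Answer: 121,209 209,170 170,208

Derivation:
Round 1 (k=17): L=121 R=209
Round 2 (k=12): L=209 R=170
Round 3 (k=9): L=170 R=208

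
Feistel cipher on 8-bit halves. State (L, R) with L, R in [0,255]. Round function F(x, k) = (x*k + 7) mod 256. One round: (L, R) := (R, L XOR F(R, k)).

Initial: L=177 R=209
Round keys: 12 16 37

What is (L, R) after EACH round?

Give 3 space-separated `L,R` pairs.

Answer: 209,98 98,246 246,247

Derivation:
Round 1 (k=12): L=209 R=98
Round 2 (k=16): L=98 R=246
Round 3 (k=37): L=246 R=247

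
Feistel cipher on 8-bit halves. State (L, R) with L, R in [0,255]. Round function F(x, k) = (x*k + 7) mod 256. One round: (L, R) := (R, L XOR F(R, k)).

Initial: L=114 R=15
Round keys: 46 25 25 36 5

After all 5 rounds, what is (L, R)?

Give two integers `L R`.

Answer: 182 138

Derivation:
Round 1 (k=46): L=15 R=203
Round 2 (k=25): L=203 R=213
Round 3 (k=25): L=213 R=31
Round 4 (k=36): L=31 R=182
Round 5 (k=5): L=182 R=138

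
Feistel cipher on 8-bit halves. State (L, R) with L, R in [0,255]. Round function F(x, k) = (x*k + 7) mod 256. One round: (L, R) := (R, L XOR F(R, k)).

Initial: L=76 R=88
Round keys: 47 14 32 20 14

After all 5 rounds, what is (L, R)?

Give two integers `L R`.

Round 1 (k=47): L=88 R=99
Round 2 (k=14): L=99 R=41
Round 3 (k=32): L=41 R=68
Round 4 (k=20): L=68 R=126
Round 5 (k=14): L=126 R=175

Answer: 126 175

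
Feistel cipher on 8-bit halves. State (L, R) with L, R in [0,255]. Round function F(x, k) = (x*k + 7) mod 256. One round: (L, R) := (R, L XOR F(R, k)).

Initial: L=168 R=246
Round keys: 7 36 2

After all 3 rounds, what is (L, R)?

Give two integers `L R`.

Round 1 (k=7): L=246 R=105
Round 2 (k=36): L=105 R=61
Round 3 (k=2): L=61 R=232

Answer: 61 232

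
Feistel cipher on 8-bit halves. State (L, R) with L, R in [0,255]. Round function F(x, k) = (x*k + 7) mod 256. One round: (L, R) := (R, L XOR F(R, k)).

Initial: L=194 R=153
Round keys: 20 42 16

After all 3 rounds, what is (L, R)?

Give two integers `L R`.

Round 1 (k=20): L=153 R=57
Round 2 (k=42): L=57 R=248
Round 3 (k=16): L=248 R=190

Answer: 248 190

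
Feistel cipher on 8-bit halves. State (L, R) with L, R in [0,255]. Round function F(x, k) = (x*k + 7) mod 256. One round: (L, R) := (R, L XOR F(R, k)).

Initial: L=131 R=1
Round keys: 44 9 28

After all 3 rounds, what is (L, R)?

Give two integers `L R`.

Round 1 (k=44): L=1 R=176
Round 2 (k=9): L=176 R=54
Round 3 (k=28): L=54 R=95

Answer: 54 95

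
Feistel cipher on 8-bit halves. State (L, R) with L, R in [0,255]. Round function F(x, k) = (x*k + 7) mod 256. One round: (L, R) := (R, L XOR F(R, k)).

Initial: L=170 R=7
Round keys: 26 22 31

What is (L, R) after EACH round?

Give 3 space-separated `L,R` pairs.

Round 1 (k=26): L=7 R=23
Round 2 (k=22): L=23 R=6
Round 3 (k=31): L=6 R=214

Answer: 7,23 23,6 6,214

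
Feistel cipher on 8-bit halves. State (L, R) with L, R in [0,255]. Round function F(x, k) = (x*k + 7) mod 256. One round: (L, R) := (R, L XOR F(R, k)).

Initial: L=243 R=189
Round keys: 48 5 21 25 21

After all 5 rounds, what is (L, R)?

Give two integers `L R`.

Answer: 230 68

Derivation:
Round 1 (k=48): L=189 R=132
Round 2 (k=5): L=132 R=38
Round 3 (k=21): L=38 R=161
Round 4 (k=25): L=161 R=230
Round 5 (k=21): L=230 R=68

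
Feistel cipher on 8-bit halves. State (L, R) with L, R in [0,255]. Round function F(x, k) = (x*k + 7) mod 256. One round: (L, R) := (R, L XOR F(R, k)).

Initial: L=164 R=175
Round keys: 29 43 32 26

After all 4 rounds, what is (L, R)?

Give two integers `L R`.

Round 1 (k=29): L=175 R=126
Round 2 (k=43): L=126 R=158
Round 3 (k=32): L=158 R=185
Round 4 (k=26): L=185 R=79

Answer: 185 79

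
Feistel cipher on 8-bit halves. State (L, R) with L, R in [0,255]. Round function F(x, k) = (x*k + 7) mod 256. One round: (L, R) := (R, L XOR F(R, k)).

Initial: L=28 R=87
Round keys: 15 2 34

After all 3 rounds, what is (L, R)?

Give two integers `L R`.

Answer: 40 107

Derivation:
Round 1 (k=15): L=87 R=60
Round 2 (k=2): L=60 R=40
Round 3 (k=34): L=40 R=107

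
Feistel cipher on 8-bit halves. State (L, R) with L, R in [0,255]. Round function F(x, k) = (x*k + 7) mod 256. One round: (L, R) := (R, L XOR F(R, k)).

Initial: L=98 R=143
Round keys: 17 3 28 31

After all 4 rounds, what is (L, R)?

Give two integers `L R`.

Round 1 (k=17): L=143 R=228
Round 2 (k=3): L=228 R=60
Round 3 (k=28): L=60 R=115
Round 4 (k=31): L=115 R=200

Answer: 115 200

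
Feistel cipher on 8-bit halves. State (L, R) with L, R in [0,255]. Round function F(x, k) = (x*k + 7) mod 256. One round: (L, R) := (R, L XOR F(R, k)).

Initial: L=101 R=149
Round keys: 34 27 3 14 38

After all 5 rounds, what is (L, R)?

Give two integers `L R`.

Round 1 (k=34): L=149 R=180
Round 2 (k=27): L=180 R=150
Round 3 (k=3): L=150 R=125
Round 4 (k=14): L=125 R=75
Round 5 (k=38): L=75 R=84

Answer: 75 84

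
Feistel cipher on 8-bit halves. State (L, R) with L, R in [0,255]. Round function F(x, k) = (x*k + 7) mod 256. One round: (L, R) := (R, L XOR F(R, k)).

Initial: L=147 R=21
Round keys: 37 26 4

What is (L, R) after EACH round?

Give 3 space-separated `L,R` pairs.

Answer: 21,131 131,64 64,132

Derivation:
Round 1 (k=37): L=21 R=131
Round 2 (k=26): L=131 R=64
Round 3 (k=4): L=64 R=132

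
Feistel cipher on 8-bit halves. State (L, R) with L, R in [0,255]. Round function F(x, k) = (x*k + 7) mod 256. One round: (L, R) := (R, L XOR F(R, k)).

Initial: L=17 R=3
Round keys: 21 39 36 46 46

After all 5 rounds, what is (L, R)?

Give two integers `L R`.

Round 1 (k=21): L=3 R=87
Round 2 (k=39): L=87 R=75
Round 3 (k=36): L=75 R=196
Round 4 (k=46): L=196 R=116
Round 5 (k=46): L=116 R=27

Answer: 116 27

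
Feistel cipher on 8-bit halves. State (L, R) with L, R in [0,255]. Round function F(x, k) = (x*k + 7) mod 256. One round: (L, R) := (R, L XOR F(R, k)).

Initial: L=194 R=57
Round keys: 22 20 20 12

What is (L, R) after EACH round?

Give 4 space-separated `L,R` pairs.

Answer: 57,47 47,138 138,224 224,13

Derivation:
Round 1 (k=22): L=57 R=47
Round 2 (k=20): L=47 R=138
Round 3 (k=20): L=138 R=224
Round 4 (k=12): L=224 R=13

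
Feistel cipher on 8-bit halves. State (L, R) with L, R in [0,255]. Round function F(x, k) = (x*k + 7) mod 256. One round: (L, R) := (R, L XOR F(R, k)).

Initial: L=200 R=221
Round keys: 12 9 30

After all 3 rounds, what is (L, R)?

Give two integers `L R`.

Answer: 215 146

Derivation:
Round 1 (k=12): L=221 R=171
Round 2 (k=9): L=171 R=215
Round 3 (k=30): L=215 R=146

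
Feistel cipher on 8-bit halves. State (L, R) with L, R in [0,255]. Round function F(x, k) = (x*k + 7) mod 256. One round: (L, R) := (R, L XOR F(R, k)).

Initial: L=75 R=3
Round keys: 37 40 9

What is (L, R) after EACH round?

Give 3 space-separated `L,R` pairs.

Answer: 3,61 61,140 140,206

Derivation:
Round 1 (k=37): L=3 R=61
Round 2 (k=40): L=61 R=140
Round 3 (k=9): L=140 R=206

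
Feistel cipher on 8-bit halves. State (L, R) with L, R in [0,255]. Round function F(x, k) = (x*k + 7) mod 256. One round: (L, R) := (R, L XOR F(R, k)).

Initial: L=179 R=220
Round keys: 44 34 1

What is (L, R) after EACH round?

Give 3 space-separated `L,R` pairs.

Round 1 (k=44): L=220 R=100
Round 2 (k=34): L=100 R=147
Round 3 (k=1): L=147 R=254

Answer: 220,100 100,147 147,254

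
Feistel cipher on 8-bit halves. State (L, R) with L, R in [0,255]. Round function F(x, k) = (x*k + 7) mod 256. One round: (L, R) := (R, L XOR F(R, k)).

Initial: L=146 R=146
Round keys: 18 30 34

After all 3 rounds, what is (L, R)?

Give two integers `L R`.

Round 1 (k=18): L=146 R=217
Round 2 (k=30): L=217 R=231
Round 3 (k=34): L=231 R=108

Answer: 231 108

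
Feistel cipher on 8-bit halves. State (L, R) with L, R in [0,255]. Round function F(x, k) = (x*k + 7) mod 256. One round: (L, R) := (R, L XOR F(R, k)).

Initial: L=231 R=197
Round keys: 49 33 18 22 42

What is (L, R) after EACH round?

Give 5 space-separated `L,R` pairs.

Round 1 (k=49): L=197 R=91
Round 2 (k=33): L=91 R=7
Round 3 (k=18): L=7 R=222
Round 4 (k=22): L=222 R=28
Round 5 (k=42): L=28 R=65

Answer: 197,91 91,7 7,222 222,28 28,65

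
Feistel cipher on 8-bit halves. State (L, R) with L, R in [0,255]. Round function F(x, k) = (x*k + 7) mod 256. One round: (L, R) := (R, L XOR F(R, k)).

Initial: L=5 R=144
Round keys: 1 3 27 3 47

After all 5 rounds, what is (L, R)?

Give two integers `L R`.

Answer: 46 45

Derivation:
Round 1 (k=1): L=144 R=146
Round 2 (k=3): L=146 R=45
Round 3 (k=27): L=45 R=84
Round 4 (k=3): L=84 R=46
Round 5 (k=47): L=46 R=45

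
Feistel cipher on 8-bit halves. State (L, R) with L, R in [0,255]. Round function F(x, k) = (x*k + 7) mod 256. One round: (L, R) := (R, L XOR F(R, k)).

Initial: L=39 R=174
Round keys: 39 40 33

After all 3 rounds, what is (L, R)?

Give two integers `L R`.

Round 1 (k=39): L=174 R=174
Round 2 (k=40): L=174 R=153
Round 3 (k=33): L=153 R=110

Answer: 153 110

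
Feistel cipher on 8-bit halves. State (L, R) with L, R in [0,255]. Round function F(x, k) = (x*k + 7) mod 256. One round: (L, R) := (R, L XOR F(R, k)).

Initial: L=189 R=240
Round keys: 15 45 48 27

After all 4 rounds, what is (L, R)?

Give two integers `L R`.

Round 1 (k=15): L=240 R=170
Round 2 (k=45): L=170 R=25
Round 3 (k=48): L=25 R=29
Round 4 (k=27): L=29 R=15

Answer: 29 15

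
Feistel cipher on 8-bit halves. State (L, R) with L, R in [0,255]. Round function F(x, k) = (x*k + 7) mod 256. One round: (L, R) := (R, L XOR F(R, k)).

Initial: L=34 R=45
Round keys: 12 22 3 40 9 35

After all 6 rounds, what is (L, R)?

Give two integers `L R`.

Answer: 16 112

Derivation:
Round 1 (k=12): L=45 R=1
Round 2 (k=22): L=1 R=48
Round 3 (k=3): L=48 R=150
Round 4 (k=40): L=150 R=71
Round 5 (k=9): L=71 R=16
Round 6 (k=35): L=16 R=112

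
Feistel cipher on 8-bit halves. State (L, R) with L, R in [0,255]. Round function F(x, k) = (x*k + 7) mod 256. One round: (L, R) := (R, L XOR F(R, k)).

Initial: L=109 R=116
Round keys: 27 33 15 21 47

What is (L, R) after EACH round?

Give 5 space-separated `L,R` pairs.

Round 1 (k=27): L=116 R=46
Round 2 (k=33): L=46 R=129
Round 3 (k=15): L=129 R=184
Round 4 (k=21): L=184 R=158
Round 5 (k=47): L=158 R=177

Answer: 116,46 46,129 129,184 184,158 158,177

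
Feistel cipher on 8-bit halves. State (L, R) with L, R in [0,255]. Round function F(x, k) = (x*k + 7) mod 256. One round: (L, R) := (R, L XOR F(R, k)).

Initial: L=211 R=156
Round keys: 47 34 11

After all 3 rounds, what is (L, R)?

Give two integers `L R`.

Round 1 (k=47): L=156 R=120
Round 2 (k=34): L=120 R=107
Round 3 (k=11): L=107 R=216

Answer: 107 216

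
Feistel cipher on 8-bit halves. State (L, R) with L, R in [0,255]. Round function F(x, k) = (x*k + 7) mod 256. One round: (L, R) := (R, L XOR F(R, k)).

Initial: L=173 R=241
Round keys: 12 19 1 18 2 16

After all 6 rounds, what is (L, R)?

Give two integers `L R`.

Round 1 (k=12): L=241 R=254
Round 2 (k=19): L=254 R=16
Round 3 (k=1): L=16 R=233
Round 4 (k=18): L=233 R=121
Round 5 (k=2): L=121 R=16
Round 6 (k=16): L=16 R=126

Answer: 16 126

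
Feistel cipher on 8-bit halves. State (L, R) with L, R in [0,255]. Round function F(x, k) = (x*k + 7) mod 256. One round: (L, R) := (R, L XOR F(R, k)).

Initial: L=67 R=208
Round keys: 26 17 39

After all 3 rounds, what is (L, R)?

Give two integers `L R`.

Answer: 123 160

Derivation:
Round 1 (k=26): L=208 R=100
Round 2 (k=17): L=100 R=123
Round 3 (k=39): L=123 R=160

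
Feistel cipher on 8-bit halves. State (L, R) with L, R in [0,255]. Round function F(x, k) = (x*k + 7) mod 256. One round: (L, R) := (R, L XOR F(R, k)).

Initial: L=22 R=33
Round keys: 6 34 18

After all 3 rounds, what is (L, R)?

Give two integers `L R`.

Answer: 60 228

Derivation:
Round 1 (k=6): L=33 R=219
Round 2 (k=34): L=219 R=60
Round 3 (k=18): L=60 R=228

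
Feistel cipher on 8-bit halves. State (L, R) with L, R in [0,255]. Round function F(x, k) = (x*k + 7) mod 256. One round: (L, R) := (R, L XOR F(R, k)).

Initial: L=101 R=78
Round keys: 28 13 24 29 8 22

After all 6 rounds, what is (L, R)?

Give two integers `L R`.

Round 1 (k=28): L=78 R=234
Round 2 (k=13): L=234 R=167
Round 3 (k=24): L=167 R=69
Round 4 (k=29): L=69 R=127
Round 5 (k=8): L=127 R=186
Round 6 (k=22): L=186 R=124

Answer: 186 124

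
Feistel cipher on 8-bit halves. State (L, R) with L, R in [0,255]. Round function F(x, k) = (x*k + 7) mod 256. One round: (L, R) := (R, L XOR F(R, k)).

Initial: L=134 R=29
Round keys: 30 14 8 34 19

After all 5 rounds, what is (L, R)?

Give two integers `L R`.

Answer: 99 108

Derivation:
Round 1 (k=30): L=29 R=235
Round 2 (k=14): L=235 R=252
Round 3 (k=8): L=252 R=12
Round 4 (k=34): L=12 R=99
Round 5 (k=19): L=99 R=108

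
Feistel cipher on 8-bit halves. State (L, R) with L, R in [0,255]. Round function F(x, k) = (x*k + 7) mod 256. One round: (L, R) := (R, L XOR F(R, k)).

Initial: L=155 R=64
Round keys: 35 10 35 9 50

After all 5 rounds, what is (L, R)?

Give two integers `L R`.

Answer: 64 95

Derivation:
Round 1 (k=35): L=64 R=92
Round 2 (k=10): L=92 R=223
Round 3 (k=35): L=223 R=216
Round 4 (k=9): L=216 R=64
Round 5 (k=50): L=64 R=95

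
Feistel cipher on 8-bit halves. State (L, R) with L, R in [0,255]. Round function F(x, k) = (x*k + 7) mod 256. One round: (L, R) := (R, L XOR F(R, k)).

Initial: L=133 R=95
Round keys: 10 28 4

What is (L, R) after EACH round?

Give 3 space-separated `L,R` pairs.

Answer: 95,56 56,120 120,223

Derivation:
Round 1 (k=10): L=95 R=56
Round 2 (k=28): L=56 R=120
Round 3 (k=4): L=120 R=223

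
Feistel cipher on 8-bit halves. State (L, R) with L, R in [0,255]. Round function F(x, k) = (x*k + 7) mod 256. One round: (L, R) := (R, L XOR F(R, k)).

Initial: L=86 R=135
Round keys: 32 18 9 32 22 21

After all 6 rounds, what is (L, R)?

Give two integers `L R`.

Round 1 (k=32): L=135 R=177
Round 2 (k=18): L=177 R=254
Round 3 (k=9): L=254 R=68
Round 4 (k=32): L=68 R=121
Round 5 (k=22): L=121 R=41
Round 6 (k=21): L=41 R=29

Answer: 41 29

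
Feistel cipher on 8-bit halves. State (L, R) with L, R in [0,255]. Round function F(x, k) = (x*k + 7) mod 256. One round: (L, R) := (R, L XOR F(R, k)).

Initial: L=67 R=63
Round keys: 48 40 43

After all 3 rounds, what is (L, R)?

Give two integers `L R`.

Round 1 (k=48): L=63 R=148
Round 2 (k=40): L=148 R=24
Round 3 (k=43): L=24 R=155

Answer: 24 155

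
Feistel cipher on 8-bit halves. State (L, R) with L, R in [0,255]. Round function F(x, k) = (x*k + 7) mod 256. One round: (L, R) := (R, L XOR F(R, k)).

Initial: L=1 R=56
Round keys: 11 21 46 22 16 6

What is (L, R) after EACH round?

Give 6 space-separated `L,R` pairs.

Answer: 56,110 110,53 53,227 227,188 188,36 36,99

Derivation:
Round 1 (k=11): L=56 R=110
Round 2 (k=21): L=110 R=53
Round 3 (k=46): L=53 R=227
Round 4 (k=22): L=227 R=188
Round 5 (k=16): L=188 R=36
Round 6 (k=6): L=36 R=99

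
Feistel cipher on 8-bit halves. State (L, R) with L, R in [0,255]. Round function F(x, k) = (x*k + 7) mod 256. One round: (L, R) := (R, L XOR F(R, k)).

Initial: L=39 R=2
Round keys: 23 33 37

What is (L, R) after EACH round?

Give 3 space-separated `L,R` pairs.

Round 1 (k=23): L=2 R=18
Round 2 (k=33): L=18 R=91
Round 3 (k=37): L=91 R=60

Answer: 2,18 18,91 91,60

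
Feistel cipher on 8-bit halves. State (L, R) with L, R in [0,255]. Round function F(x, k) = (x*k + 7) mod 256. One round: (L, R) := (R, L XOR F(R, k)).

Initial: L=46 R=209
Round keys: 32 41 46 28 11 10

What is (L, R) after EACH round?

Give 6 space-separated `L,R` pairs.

Round 1 (k=32): L=209 R=9
Round 2 (k=41): L=9 R=169
Round 3 (k=46): L=169 R=108
Round 4 (k=28): L=108 R=126
Round 5 (k=11): L=126 R=29
Round 6 (k=10): L=29 R=87

Answer: 209,9 9,169 169,108 108,126 126,29 29,87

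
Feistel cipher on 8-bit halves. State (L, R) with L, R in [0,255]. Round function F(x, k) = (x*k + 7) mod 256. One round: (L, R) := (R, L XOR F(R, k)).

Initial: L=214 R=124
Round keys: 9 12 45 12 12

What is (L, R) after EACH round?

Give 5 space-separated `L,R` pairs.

Answer: 124,181 181,255 255,111 111,196 196,88

Derivation:
Round 1 (k=9): L=124 R=181
Round 2 (k=12): L=181 R=255
Round 3 (k=45): L=255 R=111
Round 4 (k=12): L=111 R=196
Round 5 (k=12): L=196 R=88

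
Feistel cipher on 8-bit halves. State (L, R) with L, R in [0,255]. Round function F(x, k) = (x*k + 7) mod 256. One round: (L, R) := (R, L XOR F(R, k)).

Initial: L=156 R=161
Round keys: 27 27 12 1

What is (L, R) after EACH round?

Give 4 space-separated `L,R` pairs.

Answer: 161,158 158,16 16,89 89,112

Derivation:
Round 1 (k=27): L=161 R=158
Round 2 (k=27): L=158 R=16
Round 3 (k=12): L=16 R=89
Round 4 (k=1): L=89 R=112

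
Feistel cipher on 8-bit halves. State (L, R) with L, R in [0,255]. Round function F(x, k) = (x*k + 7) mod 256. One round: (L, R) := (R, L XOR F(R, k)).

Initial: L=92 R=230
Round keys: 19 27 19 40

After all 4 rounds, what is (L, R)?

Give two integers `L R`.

Round 1 (k=19): L=230 R=69
Round 2 (k=27): L=69 R=168
Round 3 (k=19): L=168 R=58
Round 4 (k=40): L=58 R=191

Answer: 58 191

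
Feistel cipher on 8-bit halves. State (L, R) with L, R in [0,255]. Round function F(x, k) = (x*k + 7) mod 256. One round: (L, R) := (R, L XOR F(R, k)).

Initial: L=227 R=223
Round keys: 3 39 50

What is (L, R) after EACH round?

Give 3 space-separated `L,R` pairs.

Round 1 (k=3): L=223 R=71
Round 2 (k=39): L=71 R=7
Round 3 (k=50): L=7 R=34

Answer: 223,71 71,7 7,34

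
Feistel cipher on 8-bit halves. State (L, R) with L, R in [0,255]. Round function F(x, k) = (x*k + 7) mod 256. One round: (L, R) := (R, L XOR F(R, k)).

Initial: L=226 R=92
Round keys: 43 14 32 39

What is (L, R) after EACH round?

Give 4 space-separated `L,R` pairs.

Answer: 92,153 153,57 57,190 190,192

Derivation:
Round 1 (k=43): L=92 R=153
Round 2 (k=14): L=153 R=57
Round 3 (k=32): L=57 R=190
Round 4 (k=39): L=190 R=192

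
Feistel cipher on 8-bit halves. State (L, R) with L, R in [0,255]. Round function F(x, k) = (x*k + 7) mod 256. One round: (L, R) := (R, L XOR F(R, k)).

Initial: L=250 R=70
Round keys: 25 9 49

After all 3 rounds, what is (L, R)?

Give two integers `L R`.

Answer: 32 0

Derivation:
Round 1 (k=25): L=70 R=39
Round 2 (k=9): L=39 R=32
Round 3 (k=49): L=32 R=0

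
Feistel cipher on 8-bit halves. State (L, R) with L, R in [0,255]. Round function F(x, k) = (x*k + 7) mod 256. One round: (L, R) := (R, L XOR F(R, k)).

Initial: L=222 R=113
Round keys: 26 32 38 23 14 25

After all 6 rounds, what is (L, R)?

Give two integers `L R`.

Round 1 (k=26): L=113 R=95
Round 2 (k=32): L=95 R=150
Round 3 (k=38): L=150 R=20
Round 4 (k=23): L=20 R=69
Round 5 (k=14): L=69 R=217
Round 6 (k=25): L=217 R=125

Answer: 217 125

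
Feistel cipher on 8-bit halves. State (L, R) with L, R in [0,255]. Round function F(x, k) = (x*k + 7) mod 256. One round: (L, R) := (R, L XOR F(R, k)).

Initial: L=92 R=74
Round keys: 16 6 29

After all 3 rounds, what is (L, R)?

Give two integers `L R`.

Round 1 (k=16): L=74 R=251
Round 2 (k=6): L=251 R=163
Round 3 (k=29): L=163 R=133

Answer: 163 133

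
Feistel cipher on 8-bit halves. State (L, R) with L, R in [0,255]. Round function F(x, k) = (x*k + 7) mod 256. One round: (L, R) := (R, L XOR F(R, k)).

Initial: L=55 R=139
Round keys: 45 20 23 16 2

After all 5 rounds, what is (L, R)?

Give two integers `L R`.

Answer: 247 67

Derivation:
Round 1 (k=45): L=139 R=65
Round 2 (k=20): L=65 R=144
Round 3 (k=23): L=144 R=182
Round 4 (k=16): L=182 R=247
Round 5 (k=2): L=247 R=67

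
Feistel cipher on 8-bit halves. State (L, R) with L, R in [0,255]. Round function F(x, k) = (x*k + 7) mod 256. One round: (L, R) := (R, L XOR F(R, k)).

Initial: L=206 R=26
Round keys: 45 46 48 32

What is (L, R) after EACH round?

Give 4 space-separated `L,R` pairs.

Answer: 26,87 87,179 179,192 192,180

Derivation:
Round 1 (k=45): L=26 R=87
Round 2 (k=46): L=87 R=179
Round 3 (k=48): L=179 R=192
Round 4 (k=32): L=192 R=180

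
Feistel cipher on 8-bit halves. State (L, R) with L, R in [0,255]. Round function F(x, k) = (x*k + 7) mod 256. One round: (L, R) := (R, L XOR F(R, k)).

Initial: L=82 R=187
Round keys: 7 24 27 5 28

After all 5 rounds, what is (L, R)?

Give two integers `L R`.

Answer: 116 234

Derivation:
Round 1 (k=7): L=187 R=118
Round 2 (k=24): L=118 R=172
Round 3 (k=27): L=172 R=93
Round 4 (k=5): L=93 R=116
Round 5 (k=28): L=116 R=234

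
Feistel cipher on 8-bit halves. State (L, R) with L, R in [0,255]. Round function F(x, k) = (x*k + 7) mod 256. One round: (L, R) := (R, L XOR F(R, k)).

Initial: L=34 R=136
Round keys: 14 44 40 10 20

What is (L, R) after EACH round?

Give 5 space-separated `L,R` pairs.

Answer: 136,85 85,43 43,234 234,0 0,237

Derivation:
Round 1 (k=14): L=136 R=85
Round 2 (k=44): L=85 R=43
Round 3 (k=40): L=43 R=234
Round 4 (k=10): L=234 R=0
Round 5 (k=20): L=0 R=237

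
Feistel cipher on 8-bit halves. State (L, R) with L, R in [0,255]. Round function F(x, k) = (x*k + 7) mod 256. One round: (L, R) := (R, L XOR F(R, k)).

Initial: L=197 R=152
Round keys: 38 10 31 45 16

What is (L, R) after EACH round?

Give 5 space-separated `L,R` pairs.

Answer: 152,82 82,163 163,150 150,198 198,241

Derivation:
Round 1 (k=38): L=152 R=82
Round 2 (k=10): L=82 R=163
Round 3 (k=31): L=163 R=150
Round 4 (k=45): L=150 R=198
Round 5 (k=16): L=198 R=241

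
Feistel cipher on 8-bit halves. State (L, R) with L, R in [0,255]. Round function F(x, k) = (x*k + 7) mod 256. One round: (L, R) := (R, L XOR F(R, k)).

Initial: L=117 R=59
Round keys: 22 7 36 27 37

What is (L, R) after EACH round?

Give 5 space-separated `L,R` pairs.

Answer: 59,108 108,192 192,107 107,144 144,188

Derivation:
Round 1 (k=22): L=59 R=108
Round 2 (k=7): L=108 R=192
Round 3 (k=36): L=192 R=107
Round 4 (k=27): L=107 R=144
Round 5 (k=37): L=144 R=188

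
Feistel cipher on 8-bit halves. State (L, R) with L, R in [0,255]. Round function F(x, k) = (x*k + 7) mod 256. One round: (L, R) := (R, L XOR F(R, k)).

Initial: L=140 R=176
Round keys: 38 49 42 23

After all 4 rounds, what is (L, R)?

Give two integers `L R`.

Round 1 (k=38): L=176 R=171
Round 2 (k=49): L=171 R=114
Round 3 (k=42): L=114 R=16
Round 4 (k=23): L=16 R=5

Answer: 16 5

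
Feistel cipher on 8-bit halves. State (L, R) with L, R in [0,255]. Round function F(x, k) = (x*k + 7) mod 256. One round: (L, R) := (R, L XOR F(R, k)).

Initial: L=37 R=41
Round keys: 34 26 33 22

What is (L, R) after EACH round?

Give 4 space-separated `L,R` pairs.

Answer: 41,92 92,118 118,97 97,43

Derivation:
Round 1 (k=34): L=41 R=92
Round 2 (k=26): L=92 R=118
Round 3 (k=33): L=118 R=97
Round 4 (k=22): L=97 R=43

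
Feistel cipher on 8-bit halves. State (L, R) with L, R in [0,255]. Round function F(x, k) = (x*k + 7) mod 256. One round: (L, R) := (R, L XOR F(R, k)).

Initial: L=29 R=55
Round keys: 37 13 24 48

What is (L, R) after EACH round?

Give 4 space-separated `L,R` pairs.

Round 1 (k=37): L=55 R=231
Round 2 (k=13): L=231 R=245
Round 3 (k=24): L=245 R=24
Round 4 (k=48): L=24 R=114

Answer: 55,231 231,245 245,24 24,114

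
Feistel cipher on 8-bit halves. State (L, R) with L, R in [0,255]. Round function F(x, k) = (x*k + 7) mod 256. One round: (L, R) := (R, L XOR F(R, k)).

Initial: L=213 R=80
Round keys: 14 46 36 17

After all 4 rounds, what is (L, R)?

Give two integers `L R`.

Answer: 1 75

Derivation:
Round 1 (k=14): L=80 R=178
Round 2 (k=46): L=178 R=83
Round 3 (k=36): L=83 R=1
Round 4 (k=17): L=1 R=75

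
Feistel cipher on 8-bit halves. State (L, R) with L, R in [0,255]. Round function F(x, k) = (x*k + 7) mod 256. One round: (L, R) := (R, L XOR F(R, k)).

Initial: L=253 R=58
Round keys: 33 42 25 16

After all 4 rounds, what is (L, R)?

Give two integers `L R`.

Answer: 152 226

Derivation:
Round 1 (k=33): L=58 R=124
Round 2 (k=42): L=124 R=101
Round 3 (k=25): L=101 R=152
Round 4 (k=16): L=152 R=226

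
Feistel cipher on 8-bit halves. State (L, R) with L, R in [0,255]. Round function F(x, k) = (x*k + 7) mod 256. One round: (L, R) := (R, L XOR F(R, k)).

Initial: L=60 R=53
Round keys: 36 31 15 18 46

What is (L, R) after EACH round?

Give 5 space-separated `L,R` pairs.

Answer: 53,71 71,149 149,133 133,244 244,90

Derivation:
Round 1 (k=36): L=53 R=71
Round 2 (k=31): L=71 R=149
Round 3 (k=15): L=149 R=133
Round 4 (k=18): L=133 R=244
Round 5 (k=46): L=244 R=90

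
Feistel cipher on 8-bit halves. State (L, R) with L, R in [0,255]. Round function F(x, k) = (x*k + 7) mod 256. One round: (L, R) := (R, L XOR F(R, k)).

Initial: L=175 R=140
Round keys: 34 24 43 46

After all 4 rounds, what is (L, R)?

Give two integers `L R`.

Round 1 (k=34): L=140 R=48
Round 2 (k=24): L=48 R=11
Round 3 (k=43): L=11 R=208
Round 4 (k=46): L=208 R=108

Answer: 208 108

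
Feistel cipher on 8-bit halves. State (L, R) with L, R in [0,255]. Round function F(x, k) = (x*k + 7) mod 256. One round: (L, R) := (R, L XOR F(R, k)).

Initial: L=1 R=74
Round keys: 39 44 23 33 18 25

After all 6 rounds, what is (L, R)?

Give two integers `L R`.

Answer: 249 240

Derivation:
Round 1 (k=39): L=74 R=76
Round 2 (k=44): L=76 R=93
Round 3 (k=23): L=93 R=46
Round 4 (k=33): L=46 R=168
Round 5 (k=18): L=168 R=249
Round 6 (k=25): L=249 R=240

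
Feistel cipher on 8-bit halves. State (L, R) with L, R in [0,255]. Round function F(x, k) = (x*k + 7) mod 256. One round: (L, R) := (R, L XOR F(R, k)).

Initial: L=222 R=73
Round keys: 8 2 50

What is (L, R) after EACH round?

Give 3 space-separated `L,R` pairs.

Round 1 (k=8): L=73 R=145
Round 2 (k=2): L=145 R=96
Round 3 (k=50): L=96 R=86

Answer: 73,145 145,96 96,86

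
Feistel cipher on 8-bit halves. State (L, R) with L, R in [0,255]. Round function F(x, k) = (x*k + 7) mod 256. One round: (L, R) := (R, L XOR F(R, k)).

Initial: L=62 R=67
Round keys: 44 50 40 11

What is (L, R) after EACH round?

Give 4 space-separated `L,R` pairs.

Round 1 (k=44): L=67 R=181
Round 2 (k=50): L=181 R=34
Round 3 (k=40): L=34 R=226
Round 4 (k=11): L=226 R=159

Answer: 67,181 181,34 34,226 226,159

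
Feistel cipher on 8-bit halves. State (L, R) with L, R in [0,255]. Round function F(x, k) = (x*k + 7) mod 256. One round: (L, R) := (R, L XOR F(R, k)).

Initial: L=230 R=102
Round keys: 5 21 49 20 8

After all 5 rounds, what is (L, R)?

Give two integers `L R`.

Answer: 23 155

Derivation:
Round 1 (k=5): L=102 R=227
Round 2 (k=21): L=227 R=192
Round 3 (k=49): L=192 R=36
Round 4 (k=20): L=36 R=23
Round 5 (k=8): L=23 R=155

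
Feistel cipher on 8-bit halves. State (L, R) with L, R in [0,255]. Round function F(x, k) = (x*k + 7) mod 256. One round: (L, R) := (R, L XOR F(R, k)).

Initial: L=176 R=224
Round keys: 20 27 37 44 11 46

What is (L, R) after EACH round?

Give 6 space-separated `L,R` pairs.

Round 1 (k=20): L=224 R=55
Round 2 (k=27): L=55 R=52
Round 3 (k=37): L=52 R=188
Round 4 (k=44): L=188 R=99
Round 5 (k=11): L=99 R=244
Round 6 (k=46): L=244 R=188

Answer: 224,55 55,52 52,188 188,99 99,244 244,188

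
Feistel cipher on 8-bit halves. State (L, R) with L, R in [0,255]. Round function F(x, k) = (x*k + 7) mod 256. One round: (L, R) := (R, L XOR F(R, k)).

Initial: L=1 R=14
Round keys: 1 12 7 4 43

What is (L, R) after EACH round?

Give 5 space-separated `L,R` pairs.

Round 1 (k=1): L=14 R=20
Round 2 (k=12): L=20 R=249
Round 3 (k=7): L=249 R=194
Round 4 (k=4): L=194 R=246
Round 5 (k=43): L=246 R=155

Answer: 14,20 20,249 249,194 194,246 246,155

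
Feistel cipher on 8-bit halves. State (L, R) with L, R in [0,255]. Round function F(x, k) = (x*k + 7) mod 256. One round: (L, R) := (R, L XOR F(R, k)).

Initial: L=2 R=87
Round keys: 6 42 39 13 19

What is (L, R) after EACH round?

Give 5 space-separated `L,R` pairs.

Round 1 (k=6): L=87 R=19
Round 2 (k=42): L=19 R=114
Round 3 (k=39): L=114 R=118
Round 4 (k=13): L=118 R=119
Round 5 (k=19): L=119 R=170

Answer: 87,19 19,114 114,118 118,119 119,170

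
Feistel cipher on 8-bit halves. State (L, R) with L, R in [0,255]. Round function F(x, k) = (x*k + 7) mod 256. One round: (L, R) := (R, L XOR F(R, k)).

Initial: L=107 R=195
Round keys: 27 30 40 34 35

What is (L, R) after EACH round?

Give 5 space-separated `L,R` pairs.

Answer: 195,243 243,66 66,164 164,141 141,234

Derivation:
Round 1 (k=27): L=195 R=243
Round 2 (k=30): L=243 R=66
Round 3 (k=40): L=66 R=164
Round 4 (k=34): L=164 R=141
Round 5 (k=35): L=141 R=234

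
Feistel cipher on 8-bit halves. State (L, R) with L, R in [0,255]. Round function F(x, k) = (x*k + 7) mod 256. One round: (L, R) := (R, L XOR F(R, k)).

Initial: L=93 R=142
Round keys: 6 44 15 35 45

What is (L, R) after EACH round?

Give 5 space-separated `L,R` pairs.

Round 1 (k=6): L=142 R=6
Round 2 (k=44): L=6 R=129
Round 3 (k=15): L=129 R=144
Round 4 (k=35): L=144 R=54
Round 5 (k=45): L=54 R=21

Answer: 142,6 6,129 129,144 144,54 54,21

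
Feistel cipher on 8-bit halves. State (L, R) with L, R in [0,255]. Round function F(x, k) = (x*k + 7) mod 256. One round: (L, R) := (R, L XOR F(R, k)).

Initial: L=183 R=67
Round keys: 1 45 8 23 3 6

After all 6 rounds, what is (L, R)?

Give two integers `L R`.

Answer: 43 159

Derivation:
Round 1 (k=1): L=67 R=253
Round 2 (k=45): L=253 R=195
Round 3 (k=8): L=195 R=226
Round 4 (k=23): L=226 R=150
Round 5 (k=3): L=150 R=43
Round 6 (k=6): L=43 R=159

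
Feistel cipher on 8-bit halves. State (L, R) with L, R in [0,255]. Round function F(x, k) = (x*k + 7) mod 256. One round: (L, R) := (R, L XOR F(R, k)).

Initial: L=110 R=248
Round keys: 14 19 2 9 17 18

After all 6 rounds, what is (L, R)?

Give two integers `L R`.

Answer: 152 212

Derivation:
Round 1 (k=14): L=248 R=249
Round 2 (k=19): L=249 R=122
Round 3 (k=2): L=122 R=2
Round 4 (k=9): L=2 R=99
Round 5 (k=17): L=99 R=152
Round 6 (k=18): L=152 R=212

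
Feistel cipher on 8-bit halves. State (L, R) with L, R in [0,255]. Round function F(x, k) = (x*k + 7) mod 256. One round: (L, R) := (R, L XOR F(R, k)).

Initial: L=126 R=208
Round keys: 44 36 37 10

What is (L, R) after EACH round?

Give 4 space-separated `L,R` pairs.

Round 1 (k=44): L=208 R=185
Round 2 (k=36): L=185 R=219
Round 3 (k=37): L=219 R=23
Round 4 (k=10): L=23 R=54

Answer: 208,185 185,219 219,23 23,54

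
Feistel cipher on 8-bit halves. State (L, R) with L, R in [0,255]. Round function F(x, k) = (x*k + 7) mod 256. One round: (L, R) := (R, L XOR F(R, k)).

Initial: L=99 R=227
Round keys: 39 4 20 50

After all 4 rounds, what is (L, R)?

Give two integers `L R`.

Round 1 (k=39): L=227 R=255
Round 2 (k=4): L=255 R=224
Round 3 (k=20): L=224 R=120
Round 4 (k=50): L=120 R=151

Answer: 120 151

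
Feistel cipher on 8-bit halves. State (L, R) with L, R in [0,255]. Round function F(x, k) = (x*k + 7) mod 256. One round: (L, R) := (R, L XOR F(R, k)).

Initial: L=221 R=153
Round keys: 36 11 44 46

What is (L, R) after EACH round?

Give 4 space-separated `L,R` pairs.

Answer: 153,86 86,32 32,209 209,181

Derivation:
Round 1 (k=36): L=153 R=86
Round 2 (k=11): L=86 R=32
Round 3 (k=44): L=32 R=209
Round 4 (k=46): L=209 R=181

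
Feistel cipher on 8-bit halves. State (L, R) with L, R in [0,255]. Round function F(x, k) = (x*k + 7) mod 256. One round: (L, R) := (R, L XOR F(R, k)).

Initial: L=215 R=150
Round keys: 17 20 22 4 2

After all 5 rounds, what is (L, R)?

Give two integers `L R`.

Round 1 (k=17): L=150 R=42
Round 2 (k=20): L=42 R=217
Round 3 (k=22): L=217 R=135
Round 4 (k=4): L=135 R=250
Round 5 (k=2): L=250 R=124

Answer: 250 124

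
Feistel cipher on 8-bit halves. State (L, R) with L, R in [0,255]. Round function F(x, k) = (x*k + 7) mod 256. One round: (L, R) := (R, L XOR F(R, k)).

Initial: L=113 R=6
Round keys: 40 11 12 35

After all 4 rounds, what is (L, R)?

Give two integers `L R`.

Answer: 61 145

Derivation:
Round 1 (k=40): L=6 R=134
Round 2 (k=11): L=134 R=207
Round 3 (k=12): L=207 R=61
Round 4 (k=35): L=61 R=145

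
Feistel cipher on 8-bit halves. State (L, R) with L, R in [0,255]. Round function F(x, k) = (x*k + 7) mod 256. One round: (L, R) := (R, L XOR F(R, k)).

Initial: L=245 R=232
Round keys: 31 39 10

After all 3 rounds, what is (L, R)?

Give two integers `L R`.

Round 1 (k=31): L=232 R=234
Round 2 (k=39): L=234 R=69
Round 3 (k=10): L=69 R=83

Answer: 69 83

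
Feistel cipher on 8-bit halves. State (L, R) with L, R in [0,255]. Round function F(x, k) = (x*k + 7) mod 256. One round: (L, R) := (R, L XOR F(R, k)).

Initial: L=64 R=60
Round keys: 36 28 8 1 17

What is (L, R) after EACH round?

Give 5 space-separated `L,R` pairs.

Answer: 60,55 55,55 55,136 136,184 184,183

Derivation:
Round 1 (k=36): L=60 R=55
Round 2 (k=28): L=55 R=55
Round 3 (k=8): L=55 R=136
Round 4 (k=1): L=136 R=184
Round 5 (k=17): L=184 R=183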